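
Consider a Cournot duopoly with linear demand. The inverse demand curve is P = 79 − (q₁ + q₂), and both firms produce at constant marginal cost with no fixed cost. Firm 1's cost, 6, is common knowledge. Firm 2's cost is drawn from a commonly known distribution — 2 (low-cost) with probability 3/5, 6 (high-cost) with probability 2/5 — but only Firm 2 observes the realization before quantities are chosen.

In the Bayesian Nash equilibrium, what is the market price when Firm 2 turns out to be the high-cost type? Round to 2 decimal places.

30.73

Type-c best response for Firm 2: q₂(c) = (79 − c)/2 − q₁/2.
Firm 1 maximizes expected profit; its first-order condition is 79 − 2q₁ − E[q₂] − 6 = 0.
Substituting E[q₂] and solving: E[c₂] = 3.6, so q₁ = (79 − 2·6 + 3.6)/3 = 23.5333.
q₂(high-cost) = 24.7333, so P = 79 − (23.5333 + 24.7333) = 30.7333.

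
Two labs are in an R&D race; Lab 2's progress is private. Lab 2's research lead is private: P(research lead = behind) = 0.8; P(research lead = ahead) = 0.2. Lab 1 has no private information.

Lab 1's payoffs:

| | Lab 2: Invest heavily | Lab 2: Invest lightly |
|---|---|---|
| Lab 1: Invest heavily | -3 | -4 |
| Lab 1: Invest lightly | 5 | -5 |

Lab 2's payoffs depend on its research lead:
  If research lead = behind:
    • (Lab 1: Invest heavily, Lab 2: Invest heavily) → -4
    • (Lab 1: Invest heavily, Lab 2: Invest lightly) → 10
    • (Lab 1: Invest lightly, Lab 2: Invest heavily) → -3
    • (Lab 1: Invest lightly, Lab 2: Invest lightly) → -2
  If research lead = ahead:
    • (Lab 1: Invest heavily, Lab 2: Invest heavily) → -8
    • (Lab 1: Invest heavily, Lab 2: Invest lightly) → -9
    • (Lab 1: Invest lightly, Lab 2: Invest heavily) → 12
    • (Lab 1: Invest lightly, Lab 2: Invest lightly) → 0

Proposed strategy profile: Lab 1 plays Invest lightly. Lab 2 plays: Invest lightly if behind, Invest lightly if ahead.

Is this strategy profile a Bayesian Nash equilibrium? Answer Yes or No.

No

Lab 1 plays Invest lightly: E[Invest lightly] = 0.8·(-5) + 0.2·(-5) = -5; E[Invest heavily] = -4. Not best-responding. ✗
Lab 2 (research lead behind), facing Invest lightly: Invest heavily gives -3, Invest lightly gives -2. Proposed Invest lightly is best. ✓
Lab 2 (research lead ahead), facing Invest lightly: Invest heavily gives 12, Invest lightly gives 0. Proposed Invest lightly is not best — profitable deviation exists. ✗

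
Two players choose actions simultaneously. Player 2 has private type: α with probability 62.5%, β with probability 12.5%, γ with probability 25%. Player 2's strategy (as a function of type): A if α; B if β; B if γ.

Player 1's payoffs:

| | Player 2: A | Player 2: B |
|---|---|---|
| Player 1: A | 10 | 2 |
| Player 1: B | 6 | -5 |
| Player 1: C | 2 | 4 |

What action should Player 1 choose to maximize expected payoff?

A

E[A] = 0.625·(10) + 0.125·(2) + 0.25·(2) = 7
E[B] = 0.625·(6) + 0.125·(-5) + 0.25·(-5) = 1.875
E[C] = 0.625·(2) + 0.125·(4) + 0.25·(4) = 2.75
Best response: A (7 is the largest).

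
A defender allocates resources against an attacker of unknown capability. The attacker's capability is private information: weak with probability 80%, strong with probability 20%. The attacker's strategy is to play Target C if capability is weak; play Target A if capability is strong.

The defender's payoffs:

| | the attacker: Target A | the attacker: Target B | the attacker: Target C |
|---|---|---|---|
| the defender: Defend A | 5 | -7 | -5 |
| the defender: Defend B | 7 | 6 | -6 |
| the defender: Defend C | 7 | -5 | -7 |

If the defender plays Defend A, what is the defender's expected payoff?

-3

E[Defend A] = 0.8·(-5) + 0.2·5 = (-4) + 1 = -3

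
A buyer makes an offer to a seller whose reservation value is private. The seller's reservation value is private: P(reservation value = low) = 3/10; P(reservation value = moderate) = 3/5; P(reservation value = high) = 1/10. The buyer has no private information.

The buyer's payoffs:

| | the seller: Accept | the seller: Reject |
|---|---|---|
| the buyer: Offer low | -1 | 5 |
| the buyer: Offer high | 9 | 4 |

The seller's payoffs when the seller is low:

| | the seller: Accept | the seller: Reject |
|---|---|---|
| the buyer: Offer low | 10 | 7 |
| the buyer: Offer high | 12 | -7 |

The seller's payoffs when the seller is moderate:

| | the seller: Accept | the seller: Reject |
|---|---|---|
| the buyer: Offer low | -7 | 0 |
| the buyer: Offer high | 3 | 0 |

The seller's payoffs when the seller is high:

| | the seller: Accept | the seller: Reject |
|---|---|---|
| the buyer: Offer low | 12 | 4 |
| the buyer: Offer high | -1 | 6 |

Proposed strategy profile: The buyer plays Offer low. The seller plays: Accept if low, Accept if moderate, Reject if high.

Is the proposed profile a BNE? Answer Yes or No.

No

The buyer plays Offer low: E[Offer low] = 3/10·(-1) + 3/5·(-1) + 1/10·(5) = -2/5; E[Offer high] = 17/2. Not best-responding. ✗
The seller (reservation value low), facing Offer low: Accept gives 10, Reject gives 7. Proposed Accept is best. ✓
The seller (reservation value moderate), facing Offer low: Accept gives -7, Reject gives 0. Proposed Accept is not best — profitable deviation exists. ✗
The seller (reservation value high), facing Offer low: Accept gives 12, Reject gives 4. Proposed Reject is not best — profitable deviation exists. ✗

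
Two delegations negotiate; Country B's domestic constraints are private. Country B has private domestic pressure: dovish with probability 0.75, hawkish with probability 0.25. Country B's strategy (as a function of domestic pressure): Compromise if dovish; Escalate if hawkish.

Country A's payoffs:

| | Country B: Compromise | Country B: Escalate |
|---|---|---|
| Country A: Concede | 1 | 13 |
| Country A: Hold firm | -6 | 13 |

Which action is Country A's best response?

Concede

Compute Country A's expected payoff for each action, taking the expectation over Country B's type.
E[Concede] = 0.75·(1) + 0.25·(13) = 4
E[Hold firm] = 0.75·(-6) + 0.25·(13) = -1.25
Best response: Concede (4 is the largest).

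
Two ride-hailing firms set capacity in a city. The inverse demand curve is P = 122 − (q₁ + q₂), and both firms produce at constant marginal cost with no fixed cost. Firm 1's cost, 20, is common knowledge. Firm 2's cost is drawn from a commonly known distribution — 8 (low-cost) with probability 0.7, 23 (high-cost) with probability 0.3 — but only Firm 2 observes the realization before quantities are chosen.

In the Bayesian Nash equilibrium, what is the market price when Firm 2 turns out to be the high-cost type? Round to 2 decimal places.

56.75

Type-c best response for Firm 2: q₂(c) = (122 − c)/2 − q₁/2.
Firm 1 maximizes expected profit; its first-order condition is 122 − 2q₁ − E[q₂] − 20 = 0.
Substituting E[q₂] and solving: E[c₂] = 12.5, so q₁ = (122 − 2·20 + 12.5)/3 = 31.5.
q₂(high-cost) = 33.75, so P = 122 − (31.5 + 33.75) = 56.75.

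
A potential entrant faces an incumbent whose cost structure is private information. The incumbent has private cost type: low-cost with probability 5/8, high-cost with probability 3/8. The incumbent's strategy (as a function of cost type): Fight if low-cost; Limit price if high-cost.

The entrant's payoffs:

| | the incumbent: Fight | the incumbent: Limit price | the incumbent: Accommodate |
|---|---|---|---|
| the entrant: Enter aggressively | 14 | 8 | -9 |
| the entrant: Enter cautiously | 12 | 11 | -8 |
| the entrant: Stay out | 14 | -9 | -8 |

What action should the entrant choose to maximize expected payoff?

E[Enter aggressively] = 5/8·(14) + 3/8·(8) = 47/4
E[Enter cautiously] = 5/8·(12) + 3/8·(11) = 93/8
E[Stay out] = 5/8·(14) + 3/8·(-9) = 43/8
Best response: Enter aggressively (47/4 is the largest).

Enter aggressively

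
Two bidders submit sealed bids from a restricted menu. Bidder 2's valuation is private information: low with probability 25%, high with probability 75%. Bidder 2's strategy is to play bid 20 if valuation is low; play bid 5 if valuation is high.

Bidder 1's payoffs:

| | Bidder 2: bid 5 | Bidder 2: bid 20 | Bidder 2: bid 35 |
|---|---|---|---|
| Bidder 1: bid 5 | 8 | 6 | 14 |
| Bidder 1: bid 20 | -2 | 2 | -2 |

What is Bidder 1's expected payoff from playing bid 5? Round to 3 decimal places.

E[bid 5] = 0.25·6 + 0.75·8 = 1.5 + 6 = 7.5

7.500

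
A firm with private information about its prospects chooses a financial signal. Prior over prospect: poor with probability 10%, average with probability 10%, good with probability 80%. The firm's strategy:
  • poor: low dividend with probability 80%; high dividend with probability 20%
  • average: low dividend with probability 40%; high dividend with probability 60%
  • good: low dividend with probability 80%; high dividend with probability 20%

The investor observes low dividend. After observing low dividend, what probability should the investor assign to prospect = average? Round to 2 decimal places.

0.05

P(low dividend) = 0.1·0.8 + 0.1·0.4 + 0.8·0.8 = 0.76
P(average | low dividend) = (0.1·0.4) / 0.76 = 0.04 / 0.76 = 0.0526316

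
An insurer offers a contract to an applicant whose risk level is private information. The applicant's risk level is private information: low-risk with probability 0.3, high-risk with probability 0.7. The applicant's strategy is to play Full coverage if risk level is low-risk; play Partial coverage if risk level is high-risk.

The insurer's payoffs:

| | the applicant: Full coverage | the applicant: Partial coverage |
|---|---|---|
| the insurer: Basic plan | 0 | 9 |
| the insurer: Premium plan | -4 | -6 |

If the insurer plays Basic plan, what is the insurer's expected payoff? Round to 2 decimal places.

E[Basic plan] = 0.3·0 + 0.7·9 = 0 + 6.3 = 6.3

6.30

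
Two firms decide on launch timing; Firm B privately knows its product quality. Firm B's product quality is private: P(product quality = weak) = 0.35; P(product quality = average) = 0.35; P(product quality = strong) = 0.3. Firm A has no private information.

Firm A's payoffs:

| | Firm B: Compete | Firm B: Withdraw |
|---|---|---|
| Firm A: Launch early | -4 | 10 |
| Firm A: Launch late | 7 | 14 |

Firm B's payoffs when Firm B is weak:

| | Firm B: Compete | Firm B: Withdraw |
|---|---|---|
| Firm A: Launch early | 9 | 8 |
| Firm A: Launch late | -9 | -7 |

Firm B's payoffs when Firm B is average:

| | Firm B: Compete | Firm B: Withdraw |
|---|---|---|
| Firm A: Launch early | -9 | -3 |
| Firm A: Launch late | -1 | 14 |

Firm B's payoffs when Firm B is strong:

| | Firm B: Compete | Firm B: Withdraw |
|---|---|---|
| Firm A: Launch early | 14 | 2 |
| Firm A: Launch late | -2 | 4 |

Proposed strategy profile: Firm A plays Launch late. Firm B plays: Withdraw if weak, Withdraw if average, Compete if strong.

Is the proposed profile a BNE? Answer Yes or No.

No

Firm A plays Launch late: E[Launch late] = 0.35·(14) + 0.35·(14) + 0.3·(7) = 11.9; E[Launch early] = 5.8. Best-responding. ✓
Firm B (product quality weak), facing Launch late: Compete gives -9, Withdraw gives -7. Proposed Withdraw is best. ✓
Firm B (product quality average), facing Launch late: Compete gives -1, Withdraw gives 14. Proposed Withdraw is best. ✓
Firm B (product quality strong), facing Launch late: Compete gives -2, Withdraw gives 4. Proposed Compete is not best — profitable deviation exists. ✗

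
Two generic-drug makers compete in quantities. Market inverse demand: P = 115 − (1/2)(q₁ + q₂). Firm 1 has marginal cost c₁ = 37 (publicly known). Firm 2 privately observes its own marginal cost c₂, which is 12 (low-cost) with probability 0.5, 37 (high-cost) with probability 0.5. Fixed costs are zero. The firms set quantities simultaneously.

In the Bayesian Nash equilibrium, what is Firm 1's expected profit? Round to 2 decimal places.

953.39

Type-c best response for Firm 2: q₂(c) = (115 − c) − q₁/2.
Firm 1 maximizes expected profit; its first-order condition is 115 − q₁ − (1/2)E[q₂] − 37 = 0.
Substituting E[q₂] and solving: E[c₂] = 24.5, so q₁ = (115 − 2·37 + 24.5)/(3/2) = 43.6667.
E[P] = 115 − (1/2)·(q₁ + E[q₂]) = 58.8333; Firm 1's expected profit = (E[P] − 37)·q₁ = (58.8333 − 37)·43.6667 = 953.389.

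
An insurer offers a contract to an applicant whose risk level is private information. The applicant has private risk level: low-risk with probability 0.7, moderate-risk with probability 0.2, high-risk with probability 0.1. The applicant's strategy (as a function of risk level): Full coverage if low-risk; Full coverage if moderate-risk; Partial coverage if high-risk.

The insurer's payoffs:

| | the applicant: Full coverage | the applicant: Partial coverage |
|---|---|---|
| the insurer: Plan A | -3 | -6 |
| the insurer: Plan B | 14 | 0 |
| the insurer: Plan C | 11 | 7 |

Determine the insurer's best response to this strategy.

Plan B

Compute the insurer's expected payoff for each action, taking the expectation over the applicant's type.
E[Plan A] = 0.7·(-3) + 0.2·(-3) + 0.1·(-6) = -3.3
E[Plan B] = 0.7·(14) + 0.2·(14) + 0.1·(0) = 12.6
E[Plan C] = 0.7·(11) + 0.2·(11) + 0.1·(7) = 10.6
Best response: Plan B (12.6 is the largest).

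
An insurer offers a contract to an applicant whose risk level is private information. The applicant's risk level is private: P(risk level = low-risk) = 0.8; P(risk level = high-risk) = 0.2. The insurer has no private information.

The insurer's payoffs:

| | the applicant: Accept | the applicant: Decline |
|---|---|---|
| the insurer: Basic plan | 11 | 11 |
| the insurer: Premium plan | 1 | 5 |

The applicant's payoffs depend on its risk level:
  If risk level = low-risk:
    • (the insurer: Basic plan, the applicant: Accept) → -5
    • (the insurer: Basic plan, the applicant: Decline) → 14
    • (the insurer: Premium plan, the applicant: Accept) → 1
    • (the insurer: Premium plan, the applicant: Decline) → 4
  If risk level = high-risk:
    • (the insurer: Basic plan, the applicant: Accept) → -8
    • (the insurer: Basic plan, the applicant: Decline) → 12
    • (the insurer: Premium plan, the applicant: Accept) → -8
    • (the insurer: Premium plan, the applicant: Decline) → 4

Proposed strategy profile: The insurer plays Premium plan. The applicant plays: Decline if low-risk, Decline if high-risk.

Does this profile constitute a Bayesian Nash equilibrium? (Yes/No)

No

A profile is a BNE iff every type of every player is best-responding given beliefs about the other side.
The insurer plays Premium plan: E[Premium plan] = 0.8·(5) + 0.2·(5) = 5; E[Basic plan] = 11. Not best-responding. ✗
The applicant (risk level low-risk), facing Premium plan: Accept gives 1, Decline gives 4. Proposed Decline is best. ✓
The applicant (risk level high-risk), facing Premium plan: Accept gives -8, Decline gives 4. Proposed Decline is best. ✓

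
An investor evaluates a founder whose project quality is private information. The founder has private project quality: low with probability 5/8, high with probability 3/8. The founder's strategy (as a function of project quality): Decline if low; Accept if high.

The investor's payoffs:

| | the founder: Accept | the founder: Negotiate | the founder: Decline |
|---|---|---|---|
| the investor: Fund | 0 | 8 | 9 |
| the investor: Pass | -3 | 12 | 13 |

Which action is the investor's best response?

E[Fund] = 5/8·(9) + 3/8·(0) = 45/8
E[Pass] = 5/8·(13) + 3/8·(-3) = 7
Best response: Pass (7 is the largest).

Pass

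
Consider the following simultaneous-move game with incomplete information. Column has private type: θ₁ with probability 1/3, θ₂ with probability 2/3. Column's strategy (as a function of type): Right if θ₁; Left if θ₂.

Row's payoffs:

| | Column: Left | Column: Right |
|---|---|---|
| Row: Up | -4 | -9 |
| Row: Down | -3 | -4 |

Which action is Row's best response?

E[Up] = 1/3·(-9) + 2/3·(-4) = -17/3
E[Down] = 1/3·(-4) + 2/3·(-3) = -10/3
Best response: Down (-10/3 is the largest).

Down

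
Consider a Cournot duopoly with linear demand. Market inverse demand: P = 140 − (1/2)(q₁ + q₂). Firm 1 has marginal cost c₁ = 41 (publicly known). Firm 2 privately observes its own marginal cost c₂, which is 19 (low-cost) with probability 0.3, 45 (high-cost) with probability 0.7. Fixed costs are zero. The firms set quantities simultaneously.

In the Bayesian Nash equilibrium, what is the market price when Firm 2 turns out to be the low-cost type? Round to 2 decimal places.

63.63

Firm 2 with cost c maximizes (140 − (1/2)(q₁+q₂) − c)·q₂, giving q₂(c) = (140 − c − (1/2)q₁).
E[c₂] = 0.3·19 + 0.7·45 = 37.2
Firm 1's FOC against E[q₂] yields q₁ = (140 − 2·41 + E[c₂])/(3/2) = (140 − 82 + 37.2)/(3/2) = 63.4667.
q₂(low-cost) = 89.2667, so P = 140 − (1/2)·(63.4667 + 89.2667) = 63.6333.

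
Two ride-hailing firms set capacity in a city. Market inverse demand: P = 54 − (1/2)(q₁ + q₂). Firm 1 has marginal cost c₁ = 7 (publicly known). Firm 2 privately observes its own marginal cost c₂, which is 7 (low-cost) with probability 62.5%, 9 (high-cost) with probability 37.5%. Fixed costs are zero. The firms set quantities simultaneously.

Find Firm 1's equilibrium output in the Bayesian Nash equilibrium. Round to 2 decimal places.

Firm 2 with cost c maximizes (54 − (1/2)(q₁+q₂) − c)·q₂, giving q₂(c) = (54 − c − (1/2)q₁).
E[c₂] = 0.625·7 + 0.375·9 = 7.75
Firm 1's FOC against E[q₂] yields q₁ = (54 − 2·7 + E[c₂])/(3/2) = (54 − 14 + 7.75)/(3/2) = 31.8333.

31.83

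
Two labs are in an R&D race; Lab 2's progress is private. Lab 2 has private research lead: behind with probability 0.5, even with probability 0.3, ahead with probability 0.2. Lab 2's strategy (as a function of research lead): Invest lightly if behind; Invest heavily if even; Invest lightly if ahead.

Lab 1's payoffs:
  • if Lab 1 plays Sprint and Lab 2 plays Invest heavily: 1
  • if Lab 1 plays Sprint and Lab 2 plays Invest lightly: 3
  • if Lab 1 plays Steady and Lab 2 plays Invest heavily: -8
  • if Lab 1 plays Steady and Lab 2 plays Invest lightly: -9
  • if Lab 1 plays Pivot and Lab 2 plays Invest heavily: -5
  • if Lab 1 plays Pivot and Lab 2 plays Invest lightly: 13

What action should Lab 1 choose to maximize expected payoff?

Pivot

Compute Lab 1's expected payoff for each action, taking the expectation over Lab 2's type.
E[Sprint] = 0.5·(3) + 0.3·(1) + 0.2·(3) = 2.4
E[Steady] = 0.5·(-9) + 0.3·(-8) + 0.2·(-9) = -8.7
E[Pivot] = 0.5·(13) + 0.3·(-5) + 0.2·(13) = 7.6
Best response: Pivot (7.6 is the largest).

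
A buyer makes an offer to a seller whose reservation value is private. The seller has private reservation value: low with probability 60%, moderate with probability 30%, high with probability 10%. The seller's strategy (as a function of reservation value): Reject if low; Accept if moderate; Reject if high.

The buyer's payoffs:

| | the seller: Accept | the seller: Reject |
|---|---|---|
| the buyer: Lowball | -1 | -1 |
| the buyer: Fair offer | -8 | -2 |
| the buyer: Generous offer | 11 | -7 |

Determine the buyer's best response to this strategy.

E[Lowball] = 0.6·(-1) + 0.3·(-1) + 0.1·(-1) = -1
E[Fair offer] = 0.6·(-2) + 0.3·(-8) + 0.1·(-2) = -3.8
E[Generous offer] = 0.6·(-7) + 0.3·(11) + 0.1·(-7) = -1.6
Best response: Lowball (-1 is the largest).

Lowball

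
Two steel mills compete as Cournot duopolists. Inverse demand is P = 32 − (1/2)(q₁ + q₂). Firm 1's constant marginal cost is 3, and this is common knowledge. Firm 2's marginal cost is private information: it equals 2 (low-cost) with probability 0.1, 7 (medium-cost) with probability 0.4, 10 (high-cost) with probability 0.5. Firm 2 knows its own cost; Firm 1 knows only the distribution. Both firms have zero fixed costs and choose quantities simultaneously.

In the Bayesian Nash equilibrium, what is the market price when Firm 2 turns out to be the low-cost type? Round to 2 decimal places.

Firm 2 with cost c maximizes (32 − (1/2)(q₁+q₂) − c)·q₂, giving q₂(c) = (32 − c − (1/2)q₁).
E[c₂] = 0.1·2 + 0.4·7 + 0.5·10 = 8
Firm 1's FOC against E[q₂] yields q₁ = (32 − 2·3 + E[c₂])/(3/2) = (32 − 6 + 8)/(3/2) = 22.6667.
q₂(low-cost) = 18.6667, so P = 32 − (1/2)·(22.6667 + 18.6667) = 11.3333.

11.33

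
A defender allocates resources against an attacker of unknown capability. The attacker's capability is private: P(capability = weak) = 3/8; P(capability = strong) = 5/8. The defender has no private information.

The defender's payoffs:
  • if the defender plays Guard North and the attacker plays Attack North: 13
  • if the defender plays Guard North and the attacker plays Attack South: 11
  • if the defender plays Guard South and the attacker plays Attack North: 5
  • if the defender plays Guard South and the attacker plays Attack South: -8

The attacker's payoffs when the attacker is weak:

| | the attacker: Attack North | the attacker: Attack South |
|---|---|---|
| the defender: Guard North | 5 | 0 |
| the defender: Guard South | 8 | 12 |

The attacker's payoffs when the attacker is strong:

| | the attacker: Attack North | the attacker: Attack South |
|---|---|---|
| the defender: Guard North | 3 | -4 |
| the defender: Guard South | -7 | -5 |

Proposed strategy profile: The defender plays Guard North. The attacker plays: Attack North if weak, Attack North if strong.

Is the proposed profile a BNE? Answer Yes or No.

Yes

The defender plays Guard North: E[Guard North] = 3/8·(13) + 5/8·(13) = 13; E[Guard South] = 5. Best-responding. ✓
The attacker (capability weak), facing Guard North: Attack North gives 5, Attack South gives 0. Proposed Attack North is best. ✓
The attacker (capability strong), facing Guard North: Attack North gives 3, Attack South gives -4. Proposed Attack North is best. ✓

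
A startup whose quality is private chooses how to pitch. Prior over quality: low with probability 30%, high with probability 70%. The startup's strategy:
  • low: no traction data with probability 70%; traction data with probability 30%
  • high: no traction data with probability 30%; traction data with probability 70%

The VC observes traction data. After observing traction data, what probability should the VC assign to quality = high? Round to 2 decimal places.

Apply Bayes' rule using the sender's strategy as the likelihood.
P(traction data) = 0.3·0.3 + 0.7·0.7 = 0.58
P(high | traction data) = (0.7·0.7) / 0.58 = 0.49 / 0.58 = 0.844828

0.84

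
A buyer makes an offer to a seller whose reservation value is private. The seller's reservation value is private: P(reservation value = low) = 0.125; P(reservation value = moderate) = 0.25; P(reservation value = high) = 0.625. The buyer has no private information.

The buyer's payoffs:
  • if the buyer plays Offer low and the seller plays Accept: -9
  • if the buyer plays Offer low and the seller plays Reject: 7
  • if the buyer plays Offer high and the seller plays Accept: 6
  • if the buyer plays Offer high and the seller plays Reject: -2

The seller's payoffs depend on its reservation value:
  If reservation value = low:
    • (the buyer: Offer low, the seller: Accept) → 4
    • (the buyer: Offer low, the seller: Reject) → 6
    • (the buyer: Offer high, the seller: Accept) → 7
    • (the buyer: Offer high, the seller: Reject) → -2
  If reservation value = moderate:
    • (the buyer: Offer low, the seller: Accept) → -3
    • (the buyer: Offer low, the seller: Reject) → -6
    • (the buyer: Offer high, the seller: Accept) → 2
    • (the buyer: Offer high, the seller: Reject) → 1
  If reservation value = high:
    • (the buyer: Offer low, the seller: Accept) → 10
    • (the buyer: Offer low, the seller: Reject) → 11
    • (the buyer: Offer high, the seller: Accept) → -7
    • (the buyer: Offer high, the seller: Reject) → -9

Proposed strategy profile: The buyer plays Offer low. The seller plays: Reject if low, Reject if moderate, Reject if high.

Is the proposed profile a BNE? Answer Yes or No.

The buyer plays Offer low: E[Offer low] = 0.125·(7) + 0.25·(7) + 0.625·(7) = 7; E[Offer high] = -2. Best-responding. ✓
The seller (reservation value low), facing Offer low: Accept gives 4, Reject gives 6. Proposed Reject is best. ✓
The seller (reservation value moderate), facing Offer low: Accept gives -3, Reject gives -6. Proposed Reject is not best — profitable deviation exists. ✗
The seller (reservation value high), facing Offer low: Accept gives 10, Reject gives 11. Proposed Reject is best. ✓

No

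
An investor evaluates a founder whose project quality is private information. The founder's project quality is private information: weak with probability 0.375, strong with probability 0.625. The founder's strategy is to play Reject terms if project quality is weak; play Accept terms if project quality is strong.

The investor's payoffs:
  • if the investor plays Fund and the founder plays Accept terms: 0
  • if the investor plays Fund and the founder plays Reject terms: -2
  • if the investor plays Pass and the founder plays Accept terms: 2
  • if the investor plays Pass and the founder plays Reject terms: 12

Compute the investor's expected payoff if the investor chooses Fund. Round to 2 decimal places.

Take the expectation over the founder's project quality, weighting each type's action by its prior probability.
E[Fund] = 0.375·(-2) + 0.625·0 = (-0.75) + 0 = -0.75

-0.75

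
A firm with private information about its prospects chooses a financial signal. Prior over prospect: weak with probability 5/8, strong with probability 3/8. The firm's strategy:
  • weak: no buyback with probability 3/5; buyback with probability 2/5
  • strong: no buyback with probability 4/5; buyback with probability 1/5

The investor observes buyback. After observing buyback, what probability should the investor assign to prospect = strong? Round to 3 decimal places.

P(buyback) = (5/8)·(2/5) + (3/8)·(1/5) = 13/40
P(strong | buyback) = ((3/8)·(1/5)) / (13/40) = (3/40) / (13/40) = 3/13

0.231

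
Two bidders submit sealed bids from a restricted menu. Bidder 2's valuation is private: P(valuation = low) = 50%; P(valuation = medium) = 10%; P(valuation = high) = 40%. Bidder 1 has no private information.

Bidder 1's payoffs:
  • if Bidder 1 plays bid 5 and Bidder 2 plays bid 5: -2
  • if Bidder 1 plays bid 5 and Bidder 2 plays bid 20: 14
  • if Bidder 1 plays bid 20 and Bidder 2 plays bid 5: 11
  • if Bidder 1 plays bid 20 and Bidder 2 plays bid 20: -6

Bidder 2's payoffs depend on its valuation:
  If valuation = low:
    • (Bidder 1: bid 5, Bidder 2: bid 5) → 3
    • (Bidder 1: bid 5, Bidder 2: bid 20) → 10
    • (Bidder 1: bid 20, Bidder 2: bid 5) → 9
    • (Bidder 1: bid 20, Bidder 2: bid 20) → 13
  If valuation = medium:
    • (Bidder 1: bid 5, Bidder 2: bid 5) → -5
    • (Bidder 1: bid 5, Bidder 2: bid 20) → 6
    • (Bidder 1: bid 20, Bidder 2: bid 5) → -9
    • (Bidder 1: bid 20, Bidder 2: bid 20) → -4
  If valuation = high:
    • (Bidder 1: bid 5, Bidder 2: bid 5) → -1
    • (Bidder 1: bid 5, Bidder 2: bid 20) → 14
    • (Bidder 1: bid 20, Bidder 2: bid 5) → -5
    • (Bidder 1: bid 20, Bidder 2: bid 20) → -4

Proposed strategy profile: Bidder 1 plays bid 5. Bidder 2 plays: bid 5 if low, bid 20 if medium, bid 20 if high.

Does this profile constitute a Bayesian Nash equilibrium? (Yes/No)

A profile is a BNE iff every type of every player is best-responding given beliefs about the other side.
Bidder 1 plays bid 5: E[bid 5] = 0.5·(-2) + 0.1·(14) + 0.4·(14) = 6; E[bid 20] = 2.5. Best-responding. ✓
Bidder 2 (valuation low), facing bid 5: bid 5 gives 3, bid 20 gives 10. Proposed bid 5 is not best — profitable deviation exists. ✗
Bidder 2 (valuation medium), facing bid 5: bid 5 gives -5, bid 20 gives 6. Proposed bid 20 is best. ✓
Bidder 2 (valuation high), facing bid 5: bid 5 gives -1, bid 20 gives 14. Proposed bid 20 is best. ✓

No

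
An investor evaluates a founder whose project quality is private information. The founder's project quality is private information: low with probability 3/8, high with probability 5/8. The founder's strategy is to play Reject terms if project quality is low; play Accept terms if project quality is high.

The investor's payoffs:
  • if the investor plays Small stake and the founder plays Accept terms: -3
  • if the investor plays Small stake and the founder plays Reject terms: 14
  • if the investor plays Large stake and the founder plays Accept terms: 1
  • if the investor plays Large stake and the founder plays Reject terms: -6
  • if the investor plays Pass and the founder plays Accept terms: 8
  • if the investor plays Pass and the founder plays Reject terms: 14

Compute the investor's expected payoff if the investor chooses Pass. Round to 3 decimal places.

10.250

Take the expectation over the founder's project quality, weighting each type's action by its prior probability.
E[Pass] = 3/8·14 + 5/8·8 = 21/4 + 5 = 41/4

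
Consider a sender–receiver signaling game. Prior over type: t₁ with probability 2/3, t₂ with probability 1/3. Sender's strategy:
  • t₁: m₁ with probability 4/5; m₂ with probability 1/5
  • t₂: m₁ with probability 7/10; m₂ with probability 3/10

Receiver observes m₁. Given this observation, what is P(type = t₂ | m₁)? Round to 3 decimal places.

0.304

Apply Bayes' rule using the sender's strategy as the likelihood.
P(m₁) = (2/3)·(4/5) + (1/3)·(7/10) = 23/30
P(t₂ | m₁) = ((1/3)·(7/10)) / (23/30) = (7/30) / (23/30) = 7/23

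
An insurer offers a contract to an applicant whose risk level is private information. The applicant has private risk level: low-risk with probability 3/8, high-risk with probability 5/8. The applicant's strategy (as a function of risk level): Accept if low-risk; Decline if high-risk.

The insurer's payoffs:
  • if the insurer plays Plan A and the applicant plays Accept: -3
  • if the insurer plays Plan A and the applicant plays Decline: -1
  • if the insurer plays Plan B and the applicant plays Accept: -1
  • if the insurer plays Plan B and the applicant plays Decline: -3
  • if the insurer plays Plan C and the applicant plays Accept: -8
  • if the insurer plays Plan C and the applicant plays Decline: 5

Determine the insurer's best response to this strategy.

Plan C

Compute the insurer's expected payoff for each action, taking the expectation over the applicant's type.
E[Plan A] = 3/8·(-3) + 5/8·(-1) = -7/4
E[Plan B] = 3/8·(-1) + 5/8·(-3) = -9/4
E[Plan C] = 3/8·(-8) + 5/8·(5) = 1/8
Best response: Plan C (1/8 is the largest).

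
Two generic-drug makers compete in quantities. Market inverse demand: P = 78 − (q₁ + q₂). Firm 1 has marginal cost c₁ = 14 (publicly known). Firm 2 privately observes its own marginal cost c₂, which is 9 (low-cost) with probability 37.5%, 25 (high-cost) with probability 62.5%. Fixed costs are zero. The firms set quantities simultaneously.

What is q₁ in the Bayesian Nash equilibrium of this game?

23

Type-c best response for Firm 2: q₂(c) = (78 − c)/2 − q₁/2.
Firm 1 maximizes expected profit; its first-order condition is 78 − 2q₁ − E[q₂] − 14 = 0.
Substituting E[q₂] and solving: E[c₂] = 19, so q₁ = (78 − 2·14 + 19)/3 = 23.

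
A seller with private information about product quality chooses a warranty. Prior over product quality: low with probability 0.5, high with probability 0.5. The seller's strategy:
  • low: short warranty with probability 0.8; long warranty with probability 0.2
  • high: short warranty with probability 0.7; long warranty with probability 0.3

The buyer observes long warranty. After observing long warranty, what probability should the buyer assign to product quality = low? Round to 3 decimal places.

0.400

P(long warranty) = 0.5·0.2 + 0.5·0.3 = 0.25
P(low | long warranty) = (0.5·0.2) / 0.25 = 0.1 / 0.25 = 0.4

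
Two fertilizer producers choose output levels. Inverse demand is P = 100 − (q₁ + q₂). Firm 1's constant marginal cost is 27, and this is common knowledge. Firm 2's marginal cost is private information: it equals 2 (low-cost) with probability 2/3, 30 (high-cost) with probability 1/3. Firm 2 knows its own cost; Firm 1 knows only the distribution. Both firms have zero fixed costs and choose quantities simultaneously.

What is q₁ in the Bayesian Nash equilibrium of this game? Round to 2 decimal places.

19.11

Type-c best response for Firm 2: q₂(c) = (100 − c)/2 − q₁/2.
Firm 1 maximizes expected profit; its first-order condition is 100 − 2q₁ − E[q₂] − 27 = 0.
Substituting E[q₂] and solving: E[c₂] = 11.3333, so q₁ = (100 − 2·27 + 11.3333)/3 = 19.1111.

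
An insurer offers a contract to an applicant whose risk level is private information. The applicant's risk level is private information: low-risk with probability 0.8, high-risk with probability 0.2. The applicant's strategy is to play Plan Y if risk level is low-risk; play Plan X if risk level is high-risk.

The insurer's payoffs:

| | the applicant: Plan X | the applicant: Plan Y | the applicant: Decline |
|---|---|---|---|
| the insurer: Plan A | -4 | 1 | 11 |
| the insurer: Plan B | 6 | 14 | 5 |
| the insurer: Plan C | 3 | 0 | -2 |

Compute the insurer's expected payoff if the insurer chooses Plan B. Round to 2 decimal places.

12.40

Take the expectation over the applicant's risk level, weighting each type's action by its prior probability.
E[Plan B] = 0.8·14 + 0.2·6 = 11.2 + 1.2 = 12.4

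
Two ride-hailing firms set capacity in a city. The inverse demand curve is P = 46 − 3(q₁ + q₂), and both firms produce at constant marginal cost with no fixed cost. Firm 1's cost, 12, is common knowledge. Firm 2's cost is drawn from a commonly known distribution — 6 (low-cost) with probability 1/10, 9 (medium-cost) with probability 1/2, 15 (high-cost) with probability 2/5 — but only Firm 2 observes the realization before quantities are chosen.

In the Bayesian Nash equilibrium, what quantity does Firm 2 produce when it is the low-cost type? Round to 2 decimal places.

Firm 2 with cost c maximizes (46 − 3(q₁+q₂) − c)·q₂, giving q₂(c) = (46 − c − 3q₁)/6.
E[c₂] = 1/10·6 + 1/2·9 + 2/5·15 = 11.1
Firm 1's FOC against E[q₂] yields q₁ = (46 − 2·12 + E[c₂])/9 = (46 − 24 + 11.1)/9 = 3.67778.
q₂(low-cost) = (46 − 6 − 3·3.67778)/6 = 4.82778.

4.83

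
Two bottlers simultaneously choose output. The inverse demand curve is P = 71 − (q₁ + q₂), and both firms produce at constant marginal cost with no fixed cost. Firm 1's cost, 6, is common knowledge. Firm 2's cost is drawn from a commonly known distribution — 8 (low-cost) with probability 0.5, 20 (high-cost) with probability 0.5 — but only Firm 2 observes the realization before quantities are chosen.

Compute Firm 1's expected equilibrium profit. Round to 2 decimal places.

592.11

Firm 2 with cost c maximizes (71 − (q₁+q₂) − c)·q₂, giving q₂(c) = (71 − c − q₁)/2.
E[c₂] = 0.5·8 + 0.5·20 = 14
Firm 1's FOC against E[q₂] yields q₁ = (71 − 2·6 + E[c₂])/3 = (71 − 12 + 14)/3 = 24.3333.
E[P] = 71 − (q₁ + E[q₂]) = 30.3333; Firm 1's expected profit = (E[P] − 6)·q₁ = (30.3333 − 6)·24.3333 = 592.111.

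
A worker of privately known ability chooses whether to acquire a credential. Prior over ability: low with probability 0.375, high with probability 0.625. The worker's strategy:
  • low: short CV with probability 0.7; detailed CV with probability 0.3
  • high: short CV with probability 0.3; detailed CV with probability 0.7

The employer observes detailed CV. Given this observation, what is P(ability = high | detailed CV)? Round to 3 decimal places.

0.795

P(detailed CV) = 0.375·0.3 + 0.625·0.7 = 0.55
P(high | detailed CV) = (0.625·0.7) / 0.55 = 0.4375 / 0.55 = 0.795455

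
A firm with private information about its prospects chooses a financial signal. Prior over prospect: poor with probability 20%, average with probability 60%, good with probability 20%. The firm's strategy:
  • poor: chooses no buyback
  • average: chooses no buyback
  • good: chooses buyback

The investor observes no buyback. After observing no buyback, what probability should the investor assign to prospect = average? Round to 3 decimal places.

P(no buyback) = 0.2·1 + 0.6·1 + 0.2·0 = 0.8
P(average | no buyback) = (0.6·1) / 0.8 = 0.6 / 0.8 = 0.75

0.750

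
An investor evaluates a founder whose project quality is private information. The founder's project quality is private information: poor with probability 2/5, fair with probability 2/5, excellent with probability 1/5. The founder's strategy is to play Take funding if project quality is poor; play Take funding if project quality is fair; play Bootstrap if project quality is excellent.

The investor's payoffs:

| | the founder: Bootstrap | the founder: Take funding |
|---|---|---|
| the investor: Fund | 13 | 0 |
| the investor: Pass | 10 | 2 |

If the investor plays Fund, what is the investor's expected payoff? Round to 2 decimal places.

Take the expectation over the founder's project quality, weighting each type's action by its prior probability.
E[Fund] = 2/5·0 + 2/5·0 + 1/5·13 = 0 + 0 + 13/5 = 13/5

2.60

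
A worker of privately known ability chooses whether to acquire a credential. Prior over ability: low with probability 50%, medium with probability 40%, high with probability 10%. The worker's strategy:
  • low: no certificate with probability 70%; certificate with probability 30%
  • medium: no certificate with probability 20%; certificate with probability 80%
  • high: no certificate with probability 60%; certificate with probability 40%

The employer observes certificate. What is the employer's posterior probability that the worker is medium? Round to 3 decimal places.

0.627

P(certificate) = 0.5·0.3 + 0.4·0.8 + 0.1·0.4 = 0.51
P(medium | certificate) = (0.4·0.8) / 0.51 = 0.32 / 0.51 = 0.627451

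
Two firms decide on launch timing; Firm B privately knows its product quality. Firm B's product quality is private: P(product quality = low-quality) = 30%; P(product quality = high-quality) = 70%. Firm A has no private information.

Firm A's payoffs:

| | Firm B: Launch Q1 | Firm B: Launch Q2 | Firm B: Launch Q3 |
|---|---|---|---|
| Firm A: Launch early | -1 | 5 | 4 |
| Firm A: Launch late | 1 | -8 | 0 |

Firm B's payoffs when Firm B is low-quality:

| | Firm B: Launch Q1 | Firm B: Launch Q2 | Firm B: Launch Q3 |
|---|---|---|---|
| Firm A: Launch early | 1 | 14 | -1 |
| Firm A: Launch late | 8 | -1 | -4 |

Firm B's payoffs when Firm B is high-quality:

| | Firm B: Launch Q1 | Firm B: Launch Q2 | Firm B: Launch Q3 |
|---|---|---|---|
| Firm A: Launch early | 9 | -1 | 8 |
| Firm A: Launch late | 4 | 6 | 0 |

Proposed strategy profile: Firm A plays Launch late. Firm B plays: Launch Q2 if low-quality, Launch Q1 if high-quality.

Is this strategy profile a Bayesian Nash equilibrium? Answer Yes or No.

No

Firm A plays Launch late: E[Launch late] = 0.3·(-8) + 0.7·(1) = -1.7; E[Launch early] = 0.8. Not best-responding. ✗
Firm B (product quality low-quality), facing Launch late: Launch Q1 gives 8, Launch Q2 gives -1, Launch Q3 gives -4. Proposed Launch Q2 is not best — profitable deviation exists. ✗
Firm B (product quality high-quality), facing Launch late: Launch Q1 gives 4, Launch Q2 gives 6, Launch Q3 gives 0. Proposed Launch Q1 is not best — profitable deviation exists. ✗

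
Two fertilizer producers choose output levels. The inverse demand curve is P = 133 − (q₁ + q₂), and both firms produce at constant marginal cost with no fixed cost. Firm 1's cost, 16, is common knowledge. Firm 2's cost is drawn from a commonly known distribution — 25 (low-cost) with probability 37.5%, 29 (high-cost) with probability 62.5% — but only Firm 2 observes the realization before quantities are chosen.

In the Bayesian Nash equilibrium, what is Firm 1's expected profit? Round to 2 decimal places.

1834.69

Firm 2 with cost c maximizes (133 − (q₁+q₂) − c)·q₂, giving q₂(c) = (133 − c − q₁)/2.
E[c₂] = 0.375·25 + 0.625·29 = 27.5
Firm 1's FOC against E[q₂] yields q₁ = (133 − 2·16 + E[c₂])/3 = (133 − 32 + 27.5)/3 = 42.8333.
E[P] = 133 − (q₁ + E[q₂]) = 58.8333; Firm 1's expected profit = (E[P] − 16)·q₁ = (58.8333 − 16)·42.8333 = 1834.69.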